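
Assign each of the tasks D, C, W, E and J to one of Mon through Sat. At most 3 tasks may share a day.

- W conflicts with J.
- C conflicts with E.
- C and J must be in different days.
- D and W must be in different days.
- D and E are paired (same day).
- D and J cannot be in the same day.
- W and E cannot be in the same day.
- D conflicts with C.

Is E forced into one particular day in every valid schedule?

No

E can be Mon (e.g. J in Wed; E in Mon; C in Tue; D in Mon; W in Tue) or Tue (e.g. W in Mon; C in Mon; J in Wed; D in Tue; E in Tue).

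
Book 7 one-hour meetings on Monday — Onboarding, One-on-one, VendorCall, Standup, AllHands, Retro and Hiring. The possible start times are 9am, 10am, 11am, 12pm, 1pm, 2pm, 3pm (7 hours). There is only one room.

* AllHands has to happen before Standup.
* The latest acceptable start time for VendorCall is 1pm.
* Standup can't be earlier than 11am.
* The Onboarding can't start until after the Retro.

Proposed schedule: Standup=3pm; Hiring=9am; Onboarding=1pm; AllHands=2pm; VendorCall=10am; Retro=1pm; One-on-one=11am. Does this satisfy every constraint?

The Onboarding can't start until after the Retro — violated.
AllHands has to happen before Standup — holds.
There is only one room — violated.
The latest acceptable start time for VendorCall is 1pm — holds.
Standup can't be earlier than 11am — holds.

No — it violates: There is only one room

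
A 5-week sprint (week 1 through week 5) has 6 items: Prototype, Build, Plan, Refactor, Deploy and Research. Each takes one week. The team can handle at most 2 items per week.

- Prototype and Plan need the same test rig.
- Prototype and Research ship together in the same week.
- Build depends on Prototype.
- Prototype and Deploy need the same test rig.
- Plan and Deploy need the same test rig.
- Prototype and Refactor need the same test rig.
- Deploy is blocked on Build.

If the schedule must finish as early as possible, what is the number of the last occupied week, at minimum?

The precedence chain requires at least 3 distinct weeks.
With at most 2 per week and 6 tasks, at least 3 weeks are needed.
3 works (last occupied week: week 3): for example Prototype in week 1, Build in week 2, Refactor in week 3, Research in week 1, Plan in week 2, Deploy in week 3.

3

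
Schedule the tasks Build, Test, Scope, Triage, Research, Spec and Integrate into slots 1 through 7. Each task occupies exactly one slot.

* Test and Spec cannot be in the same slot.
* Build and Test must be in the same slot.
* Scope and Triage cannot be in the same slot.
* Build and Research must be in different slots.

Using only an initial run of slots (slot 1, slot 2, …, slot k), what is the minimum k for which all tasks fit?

Could 1 slot be enough, i.e. nothing placed later than 1? No: Spec can't share with Test (1) → nothing is left.
So 1 slot is not enough.
2 works (last occupied slot: 2): for example Integrate=1; Spec=2; Build=1; Triage=2; Scope=1; Research=2; Test=1.

2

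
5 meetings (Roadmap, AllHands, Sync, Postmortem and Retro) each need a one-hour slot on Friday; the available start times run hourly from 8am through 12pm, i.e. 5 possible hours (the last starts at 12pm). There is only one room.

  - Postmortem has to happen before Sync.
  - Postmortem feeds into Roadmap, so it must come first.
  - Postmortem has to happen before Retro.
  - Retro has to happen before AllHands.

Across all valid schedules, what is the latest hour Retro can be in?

11am

Precedence pushes Retro to at least 9am; downstream work caps Retro at 11am.
Retro at 11am is achievable: Roadmap=9am; Postmortem=8am; Sync=10am; AllHands=12pm; Retro=11am.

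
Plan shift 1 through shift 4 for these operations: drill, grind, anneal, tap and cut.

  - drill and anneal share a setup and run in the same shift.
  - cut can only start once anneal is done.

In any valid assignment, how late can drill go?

Drill must be in the same shift as anneal, which can't be after shift 3, so drill is at most shift 3.
drill at shift 3 is achievable: cut in shift 4; tap in shift 1; grind in shift 1; drill in shift 3; anneal in shift 3.

shift 3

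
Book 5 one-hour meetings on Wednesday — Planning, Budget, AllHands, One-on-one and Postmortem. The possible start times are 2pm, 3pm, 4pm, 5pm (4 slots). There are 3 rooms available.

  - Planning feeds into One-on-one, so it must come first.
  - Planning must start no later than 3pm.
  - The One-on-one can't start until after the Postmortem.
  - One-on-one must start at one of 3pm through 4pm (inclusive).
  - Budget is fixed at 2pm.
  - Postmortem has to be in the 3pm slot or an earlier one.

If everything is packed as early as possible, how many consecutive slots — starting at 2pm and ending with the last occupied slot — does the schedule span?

2

The precedence chain requires at least 2 distinct slots.
With at most 3 per slot and 5 meetings, at least 2 slots are needed.
2 works (last occupied slot: 3pm): for example AllHands -> 3pm; Postmortem -> 2pm; Budget -> 2pm; Planning -> 2pm; One-on-one -> 3pm.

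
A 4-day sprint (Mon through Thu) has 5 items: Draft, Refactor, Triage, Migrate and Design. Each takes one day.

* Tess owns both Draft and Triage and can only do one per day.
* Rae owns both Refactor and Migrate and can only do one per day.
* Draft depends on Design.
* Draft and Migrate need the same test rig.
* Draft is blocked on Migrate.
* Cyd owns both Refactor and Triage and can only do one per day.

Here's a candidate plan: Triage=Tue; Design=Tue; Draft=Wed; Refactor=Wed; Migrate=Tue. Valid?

Draft and Migrate need the same test rig — holds.
Draft is blocked on Migrate — holds.
Draft depends on Design — holds.
Rae owns both Refactor and Migrate and can only do one per day — holds.
Tess owns both Draft and Triage and can only do one per day — holds.
Cyd owns both Refactor and Triage and can only do one per day — holds.

Yes, all constraints hold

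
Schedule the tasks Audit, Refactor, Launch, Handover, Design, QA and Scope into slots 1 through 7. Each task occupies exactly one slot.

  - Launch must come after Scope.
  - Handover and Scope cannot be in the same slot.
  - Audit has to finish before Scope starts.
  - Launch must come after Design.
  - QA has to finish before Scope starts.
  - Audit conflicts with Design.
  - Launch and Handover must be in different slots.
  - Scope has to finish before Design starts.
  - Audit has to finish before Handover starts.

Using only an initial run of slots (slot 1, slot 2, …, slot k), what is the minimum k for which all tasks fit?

The precedence chain requires at least 4 distinct slots.
4 works (last occupied slot: 4): for example QA -> 1, Launch -> 4, Refactor -> 1, Design -> 3, Audit -> 1, Handover -> 3, Scope -> 2.

4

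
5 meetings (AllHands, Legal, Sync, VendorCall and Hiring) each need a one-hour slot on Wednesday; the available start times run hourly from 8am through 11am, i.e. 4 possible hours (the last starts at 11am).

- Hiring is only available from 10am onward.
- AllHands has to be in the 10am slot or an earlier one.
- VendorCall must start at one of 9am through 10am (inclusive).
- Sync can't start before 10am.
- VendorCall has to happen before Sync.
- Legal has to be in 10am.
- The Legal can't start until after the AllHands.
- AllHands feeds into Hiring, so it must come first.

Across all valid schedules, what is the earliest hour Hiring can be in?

Hiring is available from 10am.
Hiring at 10am is achievable: Hiring -> 10am; AllHands -> 8am; Sync -> 10am; VendorCall -> 9am; Legal -> 10am.

10am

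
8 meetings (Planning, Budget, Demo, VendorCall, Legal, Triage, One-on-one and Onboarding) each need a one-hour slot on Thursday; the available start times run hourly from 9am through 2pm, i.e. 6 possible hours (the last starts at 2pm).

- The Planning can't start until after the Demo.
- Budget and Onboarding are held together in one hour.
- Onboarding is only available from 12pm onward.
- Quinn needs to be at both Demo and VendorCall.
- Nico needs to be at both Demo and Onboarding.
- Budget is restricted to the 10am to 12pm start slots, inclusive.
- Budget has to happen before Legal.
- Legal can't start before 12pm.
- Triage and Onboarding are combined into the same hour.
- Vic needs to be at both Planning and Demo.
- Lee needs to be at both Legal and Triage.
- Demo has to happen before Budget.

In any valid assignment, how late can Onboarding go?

Onboarding is available from 12pm; Onboarding must be in the same hour as Budget, which can't be after 12pm, so Onboarding is at most 12pm.
Onboarding at 12pm is achievable: Planning -> 10am; VendorCall -> 10am; Demo -> 9am; Budget -> 12pm; Onboarding -> 12pm; Triage -> 12pm; One-on-one -> 9am; Legal -> 1pm.

12pm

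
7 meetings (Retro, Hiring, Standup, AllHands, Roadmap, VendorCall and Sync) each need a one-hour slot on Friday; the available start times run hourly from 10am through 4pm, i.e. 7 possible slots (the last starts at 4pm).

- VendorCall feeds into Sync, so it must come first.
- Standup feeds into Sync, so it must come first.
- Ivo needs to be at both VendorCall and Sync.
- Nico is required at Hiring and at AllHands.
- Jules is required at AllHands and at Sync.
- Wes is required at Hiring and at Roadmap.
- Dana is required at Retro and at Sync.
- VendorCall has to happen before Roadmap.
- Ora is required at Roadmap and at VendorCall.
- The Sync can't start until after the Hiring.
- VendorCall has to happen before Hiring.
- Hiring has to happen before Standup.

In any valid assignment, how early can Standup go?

12pm

Precedence pushes Standup to at least 12pm; downstream work caps Standup at 3pm.
Standup at 12pm is achievable: Hiring=11am; Retro=10am; Sync=1pm; AllHands=10am; VendorCall=10am; Standup=12pm; Roadmap=12pm.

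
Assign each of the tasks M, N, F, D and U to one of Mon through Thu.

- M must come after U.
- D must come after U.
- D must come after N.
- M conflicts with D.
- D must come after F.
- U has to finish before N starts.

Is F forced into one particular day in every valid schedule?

No

F can be Mon (e.g. N in Tue, D in Wed, M in Tue, F in Mon, U in Mon) or Tue (e.g. D in Wed; F in Tue; U in Mon; M in Tue; N in Tue).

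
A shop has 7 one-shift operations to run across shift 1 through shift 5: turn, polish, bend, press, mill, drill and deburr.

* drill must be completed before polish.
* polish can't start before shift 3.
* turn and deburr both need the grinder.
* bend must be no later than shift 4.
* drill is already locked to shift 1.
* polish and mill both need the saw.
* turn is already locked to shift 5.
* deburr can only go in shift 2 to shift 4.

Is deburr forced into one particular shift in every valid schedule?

No

deburr can be shift 2 (e.g. press=shift 1, bend=shift 1, deburr=shift 2, mill=shift 1, polish=shift 3, drill=shift 1, turn=shift 5) or shift 3 (e.g. deburr=shift 3; polish=shift 3; bend=shift 1; drill=shift 1; press=shift 1; turn=shift 5; mill=shift 1).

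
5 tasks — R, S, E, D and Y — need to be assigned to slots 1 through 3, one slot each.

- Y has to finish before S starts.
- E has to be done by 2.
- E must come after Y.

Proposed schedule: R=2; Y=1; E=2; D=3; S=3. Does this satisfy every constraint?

E has to be done by 2 — holds.
E must come after Y — holds.
Y has to finish before S starts — holds.

Valid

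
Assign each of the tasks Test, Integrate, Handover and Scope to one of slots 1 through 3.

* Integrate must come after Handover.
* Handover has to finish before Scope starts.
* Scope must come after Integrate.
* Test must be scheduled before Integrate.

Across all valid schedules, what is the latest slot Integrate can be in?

Precedence pushes Integrate to at least 2; downstream work caps Integrate at 2.
Integrate at 2 is achievable: Handover=1, Scope=3, Test=1, Integrate=2.

2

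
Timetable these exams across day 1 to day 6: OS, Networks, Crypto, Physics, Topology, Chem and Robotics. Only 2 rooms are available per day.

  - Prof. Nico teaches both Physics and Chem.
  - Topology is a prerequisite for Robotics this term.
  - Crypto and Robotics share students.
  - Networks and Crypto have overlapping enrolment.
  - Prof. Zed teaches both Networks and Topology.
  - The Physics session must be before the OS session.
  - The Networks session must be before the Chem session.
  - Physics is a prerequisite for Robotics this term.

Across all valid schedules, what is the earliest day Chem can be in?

Precedence pushes Chem to at least day 2.
Chem at day 2 is achievable: Crypto -> day 4, Physics -> day 1, Chem -> day 2, Networks -> day 1, Robotics -> day 3, Topology -> day 2, OS -> day 3.

day 2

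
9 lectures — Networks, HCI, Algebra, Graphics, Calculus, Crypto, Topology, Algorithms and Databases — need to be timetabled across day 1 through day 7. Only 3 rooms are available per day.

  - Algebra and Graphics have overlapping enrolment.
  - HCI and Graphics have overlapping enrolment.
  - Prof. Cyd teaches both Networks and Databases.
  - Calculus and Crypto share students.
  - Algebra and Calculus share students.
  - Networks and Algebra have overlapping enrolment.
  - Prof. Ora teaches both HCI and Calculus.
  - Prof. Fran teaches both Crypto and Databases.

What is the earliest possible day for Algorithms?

day 1

Algorithms at day 1 is achievable: HCI -> day 1; Networks -> day 1; Crypto -> day 2; Algorithms -> day 1; Topology -> day 2; Graphics -> day 3; Algebra -> day 2; Calculus -> day 3; Databases -> day 3.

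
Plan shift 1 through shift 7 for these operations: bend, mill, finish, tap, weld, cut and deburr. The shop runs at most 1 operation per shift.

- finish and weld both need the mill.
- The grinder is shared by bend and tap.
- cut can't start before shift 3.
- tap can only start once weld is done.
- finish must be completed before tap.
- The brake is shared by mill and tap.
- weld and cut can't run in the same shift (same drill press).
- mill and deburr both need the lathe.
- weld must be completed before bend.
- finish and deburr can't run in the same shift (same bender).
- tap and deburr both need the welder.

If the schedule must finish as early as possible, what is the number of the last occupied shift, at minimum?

The precedence chain requires at least 2 distinct shifts.
With at most 1 per shift and 7 operations, at least 7 shifts are needed.
cut can't be placed before shift 3, so the schedule must run through at least shift 3.
7 works (last occupied shift: shift 7): for example finish -> shift 2; cut -> shift 3; mill -> shift 6; bend -> shift 5; tap -> shift 4; weld -> shift 1; deburr -> shift 7.

7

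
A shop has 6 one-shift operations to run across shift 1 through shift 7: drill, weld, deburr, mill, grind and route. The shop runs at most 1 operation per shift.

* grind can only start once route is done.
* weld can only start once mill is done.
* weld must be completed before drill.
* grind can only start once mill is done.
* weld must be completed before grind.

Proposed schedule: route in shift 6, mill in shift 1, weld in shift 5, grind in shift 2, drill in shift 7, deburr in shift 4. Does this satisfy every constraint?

No. grind can only start once route is done is not satisfied.

weld must be completed before drill — holds.
grind can only start once mill is done — holds.
The shop runs at most 1 operation per shift — holds.
weld must be completed before grind — violated.
weld can only start once mill is done — holds.
grind can only start once route is done — violated.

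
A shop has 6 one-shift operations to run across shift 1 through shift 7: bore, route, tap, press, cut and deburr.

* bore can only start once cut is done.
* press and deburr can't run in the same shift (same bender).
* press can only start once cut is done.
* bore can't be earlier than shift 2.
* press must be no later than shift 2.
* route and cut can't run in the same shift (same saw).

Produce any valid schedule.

deburr in shift 1, tap in shift 1, route in shift 2, press in shift 2, bore in shift 2, cut in shift 1

Checking: cut(shift 1) before press(shift 2); cut(shift 1) before bore(shift 2); press(shift 2) != deburr(shift 1); route(shift 2) != cut(shift 1); press=shift 2 in [shift 1,shift 2]; bore=shift 2 in [shift 2,shift 7].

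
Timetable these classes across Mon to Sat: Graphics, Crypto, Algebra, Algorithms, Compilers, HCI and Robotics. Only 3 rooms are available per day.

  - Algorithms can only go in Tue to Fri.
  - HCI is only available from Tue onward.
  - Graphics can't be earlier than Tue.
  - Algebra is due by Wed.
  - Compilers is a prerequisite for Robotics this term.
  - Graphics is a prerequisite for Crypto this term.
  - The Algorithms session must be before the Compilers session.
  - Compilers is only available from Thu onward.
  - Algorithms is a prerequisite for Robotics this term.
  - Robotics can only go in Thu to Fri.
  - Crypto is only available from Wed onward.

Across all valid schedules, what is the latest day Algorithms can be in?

Wed

Algorithms is available from Tue; Algorithms's own window allows nothing later than Fri; downstream work caps Algorithms at Wed.
Algorithms at Wed is achievable: Algorithms -> Wed, HCI -> Tue, Compilers -> Thu, Robotics -> Fri, Graphics -> Tue, Crypto -> Wed, Algebra -> Mon.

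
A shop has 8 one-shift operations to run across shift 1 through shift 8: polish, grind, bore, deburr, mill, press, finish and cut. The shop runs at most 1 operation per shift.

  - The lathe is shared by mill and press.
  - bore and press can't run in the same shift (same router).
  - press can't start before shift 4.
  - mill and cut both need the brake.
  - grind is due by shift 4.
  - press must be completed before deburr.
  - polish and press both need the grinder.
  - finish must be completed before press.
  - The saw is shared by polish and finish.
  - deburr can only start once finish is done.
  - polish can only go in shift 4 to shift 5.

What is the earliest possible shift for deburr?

shift 6

Precedence pushes deburr to at least shift 5.
deburr at shift 6 is achievable: grind -> shift 1, finish -> shift 2, bore -> shift 3, press -> shift 5, mill -> shift 7, cut -> shift 8, deburr -> shift 6, polish -> shift 4.
Nothing earlier works — the conflict and capacity constraints rule out every shift before shift 6.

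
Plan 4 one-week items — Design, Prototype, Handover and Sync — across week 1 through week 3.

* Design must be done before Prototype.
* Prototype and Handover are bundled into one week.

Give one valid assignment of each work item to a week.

Design in week 1, Handover in week 2, Sync in week 1, Prototype in week 2

Checking: Design(week 1) before Prototype(week 2); Prototype = Handover = week 2.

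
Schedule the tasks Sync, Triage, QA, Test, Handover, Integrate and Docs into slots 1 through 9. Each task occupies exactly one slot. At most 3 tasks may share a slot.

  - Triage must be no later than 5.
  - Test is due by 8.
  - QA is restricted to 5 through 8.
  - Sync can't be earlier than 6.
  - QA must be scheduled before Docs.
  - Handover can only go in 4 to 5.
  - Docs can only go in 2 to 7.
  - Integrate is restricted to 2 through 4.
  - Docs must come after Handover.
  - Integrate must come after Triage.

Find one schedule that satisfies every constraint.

Triage=1, Sync=6, Docs=6, Handover=4, Test=1, QA=5, Integrate=2

Checking: Handover(4) before Docs(6); QA(5) before Docs(6); Triage(1) before Integrate(2); QA=5 in [5,8]; Test=1 in [1,8]; Sync=6 in [6,9]; Docs=6 in [2,7]; Integrate=2 in [2,4]; Handover=4 in [4,5]; Triage=1 in [1,5]; max 2 per slot (cap 3).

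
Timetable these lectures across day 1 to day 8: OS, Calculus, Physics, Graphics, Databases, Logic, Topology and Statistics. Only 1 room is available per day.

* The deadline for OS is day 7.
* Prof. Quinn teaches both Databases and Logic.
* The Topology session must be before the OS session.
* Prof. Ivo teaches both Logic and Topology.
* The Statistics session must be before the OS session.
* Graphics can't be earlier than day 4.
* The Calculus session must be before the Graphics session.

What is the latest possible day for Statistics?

day 6

Downstream work caps Statistics at day 6.
Statistics at day 6 is achievable: Databases=day 5, Calculus=day 1, Physics=day 3, Statistics=day 6, OS=day 7, Graphics=day 4, Topology=day 2, Logic=day 8.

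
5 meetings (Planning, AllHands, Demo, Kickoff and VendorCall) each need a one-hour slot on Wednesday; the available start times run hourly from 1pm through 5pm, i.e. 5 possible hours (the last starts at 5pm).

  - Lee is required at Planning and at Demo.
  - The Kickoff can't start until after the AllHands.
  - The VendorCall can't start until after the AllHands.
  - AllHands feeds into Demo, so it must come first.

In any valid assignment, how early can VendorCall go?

2pm

Precedence pushes VendorCall to at least 2pm.
VendorCall at 2pm is achievable: Planning=1pm, VendorCall=2pm, Demo=2pm, AllHands=1pm, Kickoff=2pm.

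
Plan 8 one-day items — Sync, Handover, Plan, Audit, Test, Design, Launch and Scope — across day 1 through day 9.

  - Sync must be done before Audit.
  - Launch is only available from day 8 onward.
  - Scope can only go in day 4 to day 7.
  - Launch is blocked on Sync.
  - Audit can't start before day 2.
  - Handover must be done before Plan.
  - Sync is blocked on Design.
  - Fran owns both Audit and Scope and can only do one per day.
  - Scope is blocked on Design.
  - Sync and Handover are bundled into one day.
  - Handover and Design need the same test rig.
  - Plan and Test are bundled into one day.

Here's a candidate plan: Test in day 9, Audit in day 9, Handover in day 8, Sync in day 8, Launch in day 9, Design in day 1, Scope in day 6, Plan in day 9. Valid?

Plan and Test are bundled into one day — holds.
Sync and Handover are bundled into one day — holds.
Launch is blocked on Sync — holds.
Scope is blocked on Design — holds.
Launch is only available from day 8 onward — holds.
Fran owns both Audit and Scope and can only do one per day — holds.
Sync is blocked on Design — holds.
Audit can't start before day 2 — holds.
Sync must be done before Audit — holds.
Scope can only go in day 4 to day 7 — holds.
Handover and Design need the same test rig — holds.
Handover must be done before Plan — holds.

Yes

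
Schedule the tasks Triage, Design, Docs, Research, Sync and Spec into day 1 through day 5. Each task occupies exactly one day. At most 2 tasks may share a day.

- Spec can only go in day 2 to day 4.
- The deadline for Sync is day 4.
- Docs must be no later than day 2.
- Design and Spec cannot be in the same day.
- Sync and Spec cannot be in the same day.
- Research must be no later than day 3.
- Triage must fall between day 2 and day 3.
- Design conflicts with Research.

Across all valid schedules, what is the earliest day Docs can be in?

Docs's own window allows nothing later than day 2.
Docs at day 1 is achievable: Sync=day 3, Triage=day 2, Research=day 1, Design=day 3, Spec=day 2, Docs=day 1.

day 1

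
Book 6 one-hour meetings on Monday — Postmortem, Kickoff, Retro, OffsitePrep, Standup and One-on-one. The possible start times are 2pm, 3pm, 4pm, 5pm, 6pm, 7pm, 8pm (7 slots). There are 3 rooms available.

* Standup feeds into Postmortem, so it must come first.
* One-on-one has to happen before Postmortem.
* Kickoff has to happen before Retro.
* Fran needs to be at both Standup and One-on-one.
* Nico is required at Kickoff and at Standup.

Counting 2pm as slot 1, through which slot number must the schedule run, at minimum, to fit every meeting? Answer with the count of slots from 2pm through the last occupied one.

The precedence chain requires at least 2 distinct slots.
With at most 3 per slot and 6 meetings, at least 2 slots are needed.
Could 2 slots be enough, i.e. nothing placed later than 3pm? No: Postmortem must come after One-on-one (at 2pm or later) → {3pm}; Retro must come after Kickoff (at 2pm or later) → {3pm}; Kickoff must come before Retro (at 3pm or earlier) → {2pm}; Standup must come before Postmortem (at 3pm or earlier) → {2pm}; Standup can't share with Kickoff (2pm) → nothing is left.
So 2 slots is not enough.
3 works (last occupied slot: 4pm): for example OffsitePrep -> 2pm; Retro -> 3pm; One-on-one -> 2pm; Kickoff -> 2pm; Postmortem -> 4pm; Standup -> 3pm.

3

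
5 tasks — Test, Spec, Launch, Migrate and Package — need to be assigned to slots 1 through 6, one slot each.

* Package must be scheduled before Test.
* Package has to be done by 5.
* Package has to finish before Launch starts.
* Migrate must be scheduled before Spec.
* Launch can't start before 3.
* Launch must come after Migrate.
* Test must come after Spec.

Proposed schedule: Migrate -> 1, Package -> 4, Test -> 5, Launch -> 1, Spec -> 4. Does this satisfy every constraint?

Package must be scheduled before Test — holds.
Migrate must be scheduled before Spec — holds.
Launch can't start before 3 — violated.
Launch must come after Migrate — violated.
Test must come after Spec — holds.
Package has to finish before Launch starts — violated.
Package has to be done by 5 — holds.

No. Launch can't start before 3 is not satisfied.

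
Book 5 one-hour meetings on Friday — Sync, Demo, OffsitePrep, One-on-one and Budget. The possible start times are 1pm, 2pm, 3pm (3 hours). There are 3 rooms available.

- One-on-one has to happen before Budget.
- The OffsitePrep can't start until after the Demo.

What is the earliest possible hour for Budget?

2pm

Precedence pushes Budget to at least 2pm.
Budget at 2pm is achievable: Demo -> 1pm; OffsitePrep -> 2pm; Sync -> 1pm; Budget -> 2pm; One-on-one -> 1pm.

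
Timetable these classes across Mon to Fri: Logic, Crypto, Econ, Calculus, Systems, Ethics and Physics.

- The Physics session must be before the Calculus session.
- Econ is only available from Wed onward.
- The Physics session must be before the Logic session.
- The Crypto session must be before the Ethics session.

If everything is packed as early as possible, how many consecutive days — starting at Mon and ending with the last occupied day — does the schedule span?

The precedence chain requires at least 2 distinct days.
Econ can't be placed before Wed — that is day 3 counting from Mon — so the schedule must run through at least 3 days.
3 works (last occupied day: Wed): for example Logic=Tue, Systems=Mon, Ethics=Tue, Econ=Wed, Calculus=Tue, Crypto=Mon, Physics=Mon.

3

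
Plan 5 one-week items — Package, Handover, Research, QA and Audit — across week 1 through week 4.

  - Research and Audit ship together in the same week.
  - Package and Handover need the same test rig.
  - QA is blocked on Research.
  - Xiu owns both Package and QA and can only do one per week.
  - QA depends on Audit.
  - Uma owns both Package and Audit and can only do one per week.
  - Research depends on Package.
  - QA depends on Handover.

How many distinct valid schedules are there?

Splitting on Package: it can be week 1 (5), week 2 (2). Listing each branch's schedules as (Handover, Research, QA, Audit) by week number:
Package=week 1: (2,2,3,2) (2,2,4,2) (2,3,4,3) (3,2,4,2) (3,3,4,3) — 5.
Package=week 2: (1,3,4,3) (3,3,4,3) — 2.
Summing: 5 + 2 = 7.

7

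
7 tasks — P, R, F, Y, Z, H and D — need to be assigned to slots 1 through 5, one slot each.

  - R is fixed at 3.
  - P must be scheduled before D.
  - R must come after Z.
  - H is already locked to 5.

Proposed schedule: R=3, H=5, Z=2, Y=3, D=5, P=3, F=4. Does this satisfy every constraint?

H is already locked to 5 — holds.
P must be scheduled before D — holds.
R is fixed at 3 — holds.
R must come after Z — holds.

Yes, all constraints hold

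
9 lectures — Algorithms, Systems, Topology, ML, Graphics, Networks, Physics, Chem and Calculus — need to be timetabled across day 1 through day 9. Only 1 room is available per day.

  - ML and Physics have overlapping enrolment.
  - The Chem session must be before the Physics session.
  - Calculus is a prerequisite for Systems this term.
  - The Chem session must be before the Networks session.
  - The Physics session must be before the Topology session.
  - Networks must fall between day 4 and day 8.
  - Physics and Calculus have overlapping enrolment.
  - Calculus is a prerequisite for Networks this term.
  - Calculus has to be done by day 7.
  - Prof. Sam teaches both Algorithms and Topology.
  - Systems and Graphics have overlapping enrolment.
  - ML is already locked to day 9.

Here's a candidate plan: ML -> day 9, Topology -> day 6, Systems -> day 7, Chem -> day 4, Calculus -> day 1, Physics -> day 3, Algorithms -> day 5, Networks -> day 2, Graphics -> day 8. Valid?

ML is already locked to day 9 — holds.
Calculus is a prerequisite for Systems this term — holds.
The Physics session must be before the Topology session — holds.
Prof. Sam teaches both Algorithms and Topology — holds.
Calculus is a prerequisite for Networks this term — holds.
Only 1 room is available per day — holds.
Calculus has to be done by day 7 — holds.
Systems and Graphics have overlapping enrolment — holds.
ML and Physics have overlapping enrolment — holds.
The Chem session must be before the Networks session — violated.
The Chem session must be before the Physics session — violated.
Networks must fall between day 4 and day 8 — violated.
Physics and Calculus have overlapping enrolment — holds.

Invalid. The Chem session must be before the Networks session.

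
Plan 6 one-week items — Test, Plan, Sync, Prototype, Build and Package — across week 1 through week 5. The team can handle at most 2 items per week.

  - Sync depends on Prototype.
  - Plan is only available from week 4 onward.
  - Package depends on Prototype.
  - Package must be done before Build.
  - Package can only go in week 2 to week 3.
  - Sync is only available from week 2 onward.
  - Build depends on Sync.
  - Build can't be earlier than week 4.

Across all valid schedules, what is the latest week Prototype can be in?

week 2

Downstream work caps Prototype at week 2.
Prototype at week 2 is achievable: Plan=week 4, Build=week 4, Package=week 3, Sync=week 3, Test=week 1, Prototype=week 2.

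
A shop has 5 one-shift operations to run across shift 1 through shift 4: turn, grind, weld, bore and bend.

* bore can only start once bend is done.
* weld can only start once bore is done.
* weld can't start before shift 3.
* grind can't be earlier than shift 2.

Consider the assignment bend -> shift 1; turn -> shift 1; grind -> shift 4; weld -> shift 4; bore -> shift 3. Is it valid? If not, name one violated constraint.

grind can't be earlier than shift 2 — holds.
bore can only start once bend is done — holds.
weld can only start once bore is done — holds.
weld can't start before shift 3 — holds.

Yes, all constraints hold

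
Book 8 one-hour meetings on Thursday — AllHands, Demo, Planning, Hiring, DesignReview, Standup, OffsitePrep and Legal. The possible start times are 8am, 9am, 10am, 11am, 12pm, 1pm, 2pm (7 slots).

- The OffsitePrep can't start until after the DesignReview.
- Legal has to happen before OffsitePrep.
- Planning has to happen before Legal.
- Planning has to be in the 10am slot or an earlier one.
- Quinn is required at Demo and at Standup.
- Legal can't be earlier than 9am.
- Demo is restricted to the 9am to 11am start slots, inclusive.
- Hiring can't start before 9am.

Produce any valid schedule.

AllHands -> 8am; Standup -> 8am; OffsitePrep -> 10am; Hiring -> 9am; Demo -> 9am; Planning -> 8am; DesignReview -> 8am; Legal -> 9am

Checking: Legal(9am) before OffsitePrep(10am); Planning(8am) before Legal(9am); DesignReview(8am) before OffsitePrep(10am); Demo(9am) != Standup(8am); Demo=9am in [9am,11am]; Legal=9am in [9am,2pm]; Planning=8am in [8am,10am]; Hiring=9am in [9am,2pm].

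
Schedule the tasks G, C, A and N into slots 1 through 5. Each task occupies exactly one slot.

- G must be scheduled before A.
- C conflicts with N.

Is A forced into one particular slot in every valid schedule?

No

A can be 2 (e.g. G in 1, C in 1, N in 2, A in 2) or 3 (e.g. G -> 1; C -> 1; N -> 2; A -> 3).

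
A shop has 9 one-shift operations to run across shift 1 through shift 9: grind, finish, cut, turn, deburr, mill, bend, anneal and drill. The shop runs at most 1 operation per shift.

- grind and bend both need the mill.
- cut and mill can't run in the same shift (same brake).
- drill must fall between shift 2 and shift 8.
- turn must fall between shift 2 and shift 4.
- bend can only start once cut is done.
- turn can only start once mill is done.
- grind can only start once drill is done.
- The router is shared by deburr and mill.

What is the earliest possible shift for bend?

Precedence pushes bend to at least shift 2.
bend at shift 2 is achievable: deburr=shift 8, finish=shift 7, mill=shift 3, turn=shift 4, anneal=shift 9, cut=shift 1, bend=shift 2, drill=shift 5, grind=shift 6.

shift 2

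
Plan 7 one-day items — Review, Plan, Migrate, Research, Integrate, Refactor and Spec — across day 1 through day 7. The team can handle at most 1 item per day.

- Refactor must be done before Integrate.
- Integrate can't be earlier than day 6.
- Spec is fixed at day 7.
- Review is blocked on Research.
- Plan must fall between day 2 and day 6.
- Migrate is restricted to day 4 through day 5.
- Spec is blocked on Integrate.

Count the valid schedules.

Splitting on Review: it can be day 2 (4), day 3 (6), day 4 (4), day 5 (4). Listing each branch's schedules as (Plan, Migrate, Research, Integrate, Refactor, Spec) by day number:
Review=day 2: (3,4,1,6,5,7) (3,5,1,6,4,7) (4,5,1,6,3,7) (5,4,1,6,3,7) — 4.
Review=day 3: (2,4,1,6,5,7) (2,5,1,6,4,7) (4,5,1,6,2,7) (4,5,2,6,1,7) (5,4,1,6,2,7) (5,4,2,6,1,7) — 6.
Review=day 4: (2,5,1,6,3,7) (2,5,3,6,1,7) (3,5,1,6,2,7) (3,5,2,6,1,7) — 4.
Review=day 5: (2,4,1,6,3,7) (2,4,3,6,1,7) (3,4,1,6,2,7) (3,4,2,6,1,7) — 4.
Summing: 4 + 6 + 4 + 4 = 18.

18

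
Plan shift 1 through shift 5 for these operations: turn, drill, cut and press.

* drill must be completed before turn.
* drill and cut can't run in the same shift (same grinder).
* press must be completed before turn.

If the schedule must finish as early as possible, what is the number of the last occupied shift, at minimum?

shift 2

The precedence chain requires at least 2 distinct shifts.
2 works (last occupied shift: shift 2): for example press in shift 1, turn in shift 2, drill in shift 1, cut in shift 2.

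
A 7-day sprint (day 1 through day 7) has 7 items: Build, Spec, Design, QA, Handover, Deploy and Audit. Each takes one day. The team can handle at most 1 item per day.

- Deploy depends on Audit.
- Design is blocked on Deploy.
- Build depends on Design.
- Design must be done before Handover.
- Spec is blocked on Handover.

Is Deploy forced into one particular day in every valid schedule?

No

Deploy can be day 2 (e.g. Spec -> day 6, QA -> day 7, Design -> day 3, Build -> day 5, Audit -> day 1, Deploy -> day 2, Handover -> day 4) or day 3 (e.g. Design=day 4, Spec=day 7, QA=day 2, Deploy=day 3, Build=day 6, Handover=day 5, Audit=day 1).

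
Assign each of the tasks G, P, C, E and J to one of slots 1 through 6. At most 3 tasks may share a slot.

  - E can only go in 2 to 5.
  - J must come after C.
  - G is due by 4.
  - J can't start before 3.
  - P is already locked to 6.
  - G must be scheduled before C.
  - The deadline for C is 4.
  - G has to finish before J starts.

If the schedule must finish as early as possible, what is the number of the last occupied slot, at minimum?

6

The precedence chain requires at least 3 distinct slots.
With at most 3 per slot and 5 tasks, at least 2 slots are needed.
P can't be placed before 6, so the schedule must run through at least slot 6.
6 works (last occupied slot: 6): for example G=1, E=2, P=6, J=3, C=2.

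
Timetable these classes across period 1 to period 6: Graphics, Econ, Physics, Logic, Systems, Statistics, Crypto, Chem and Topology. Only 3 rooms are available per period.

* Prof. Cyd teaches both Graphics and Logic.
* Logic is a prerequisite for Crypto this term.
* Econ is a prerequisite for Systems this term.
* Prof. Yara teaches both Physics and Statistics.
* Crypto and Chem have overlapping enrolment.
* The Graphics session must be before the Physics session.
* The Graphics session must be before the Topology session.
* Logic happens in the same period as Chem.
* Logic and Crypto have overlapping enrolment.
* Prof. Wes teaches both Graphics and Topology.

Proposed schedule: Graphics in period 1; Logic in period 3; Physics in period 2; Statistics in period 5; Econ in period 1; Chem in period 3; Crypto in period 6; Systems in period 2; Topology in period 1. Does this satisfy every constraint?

No — it violates: Prof. Wes teaches both Graphics and Topology

Prof. Cyd teaches both Graphics and Logic — holds.
Logic and Crypto have overlapping enrolment — holds.
Econ is a prerequisite for Systems this term — holds.
Prof. Wes teaches both Graphics and Topology — violated.
The Graphics session must be before the Physics session — holds.
Prof. Yara teaches both Physics and Statistics — holds.
The Graphics session must be before the Topology session — violated.
Logic happens in the same period as Chem — holds.
Only 3 rooms are available per period — holds.
Logic is a prerequisite for Crypto this term — holds.
Crypto and Chem have overlapping enrolment — holds.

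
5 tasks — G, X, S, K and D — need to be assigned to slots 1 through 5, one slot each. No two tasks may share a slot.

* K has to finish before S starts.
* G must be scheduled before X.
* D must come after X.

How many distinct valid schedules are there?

10

Splitting on G: it can be 1 (6), 2 (3), 3 (1). Listing each branch's schedules as (X, S, K, D):
G=1: (2,4,3,5) (2,5,3,4) (2,5,4,3) (3,4,2,5) (3,5,2,4) (4,3,2,5) — 6.
G=2: (3,4,1,5) (3,5,1,4) (4,3,1,5) — 3.
G=3: (4,2,1,5) — 1.
Summing: 6 + 3 + 1 = 10.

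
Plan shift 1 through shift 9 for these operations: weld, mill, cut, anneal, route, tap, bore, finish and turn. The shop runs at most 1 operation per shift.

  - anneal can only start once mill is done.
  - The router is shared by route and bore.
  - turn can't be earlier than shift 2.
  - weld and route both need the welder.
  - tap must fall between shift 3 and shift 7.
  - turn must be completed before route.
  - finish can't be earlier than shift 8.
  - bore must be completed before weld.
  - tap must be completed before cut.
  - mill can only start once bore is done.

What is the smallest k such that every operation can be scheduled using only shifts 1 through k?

The precedence chain requires at least 3 distinct shifts.
With at most 1 per shift and 9 operations, at least 9 shifts are needed.
finish can't be placed before shift 8, so the schedule must run through at least shift 8.
9 works (last occupied shift: shift 9): for example route -> shift 9, tap -> shift 3, mill -> shift 4, anneal -> shift 7, cut -> shift 6, turn -> shift 2, finish -> shift 8, weld -> shift 5, bore -> shift 1.

9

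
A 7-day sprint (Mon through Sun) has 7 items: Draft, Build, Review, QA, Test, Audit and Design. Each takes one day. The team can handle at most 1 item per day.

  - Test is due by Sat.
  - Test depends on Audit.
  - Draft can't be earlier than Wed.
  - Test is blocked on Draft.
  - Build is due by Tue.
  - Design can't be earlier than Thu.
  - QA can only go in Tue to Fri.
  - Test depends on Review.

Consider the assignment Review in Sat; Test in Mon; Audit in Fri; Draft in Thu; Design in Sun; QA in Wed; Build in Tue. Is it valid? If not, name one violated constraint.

No — it violates: Test depends on Review

The team can handle at most 1 item per day — holds.
Design can't be earlier than Thu — holds.
Test is blocked on Draft — violated.
Build is due by Tue — holds.
Test is due by Sat — holds.
QA can only go in Tue to Fri — holds.
Test depends on Review — violated.
Test depends on Audit — violated.
Draft can't be earlier than Wed — holds.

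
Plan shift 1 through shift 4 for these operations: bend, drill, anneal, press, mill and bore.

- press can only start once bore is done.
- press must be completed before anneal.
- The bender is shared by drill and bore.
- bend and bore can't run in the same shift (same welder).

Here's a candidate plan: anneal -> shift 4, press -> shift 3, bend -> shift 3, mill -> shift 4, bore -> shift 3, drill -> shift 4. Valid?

press must be completed before anneal — holds.
The bender is shared by drill and bore — holds.
bend and bore can't run in the same shift (same welder) — violated.
press can only start once bore is done — violated.

No. bend and bore can't run in the same shift (same welder) is not satisfied.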